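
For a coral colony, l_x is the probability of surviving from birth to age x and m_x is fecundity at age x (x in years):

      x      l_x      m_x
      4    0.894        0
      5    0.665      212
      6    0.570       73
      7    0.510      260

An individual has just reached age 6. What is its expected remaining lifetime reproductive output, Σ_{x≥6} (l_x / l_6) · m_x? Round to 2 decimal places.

l_6 = 0.570. Conditional survival from age 6 to x is l_x / l_6.
  x=6: (0.570/0.570) × 73 = 73.0000
  x=7: (0.510/0.570) × 260 = 232.6316
Sum = 73.0000 + 232.6316 = 305.6316

305.63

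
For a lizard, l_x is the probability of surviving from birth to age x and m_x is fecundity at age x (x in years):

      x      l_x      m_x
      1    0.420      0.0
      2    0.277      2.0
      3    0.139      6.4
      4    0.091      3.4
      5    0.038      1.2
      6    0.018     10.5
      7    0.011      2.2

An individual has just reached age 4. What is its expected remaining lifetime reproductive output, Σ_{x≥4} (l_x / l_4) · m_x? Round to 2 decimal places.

6.24

l_4 = 0.091. Conditional survival from age 4 to x is l_x / l_4.
  x=4: (0.091/0.091) × 3.4 = 3.4000
  x=5: (0.038/0.091) × 1.2 = 0.5011
  x=6: (0.018/0.091) × 10.5 = 2.0769
  x=7: (0.011/0.091) × 2.2 = 0.2659
Sum = 3.4000 + 0.5011 + 2.0769 + 0.2659 = 6.2440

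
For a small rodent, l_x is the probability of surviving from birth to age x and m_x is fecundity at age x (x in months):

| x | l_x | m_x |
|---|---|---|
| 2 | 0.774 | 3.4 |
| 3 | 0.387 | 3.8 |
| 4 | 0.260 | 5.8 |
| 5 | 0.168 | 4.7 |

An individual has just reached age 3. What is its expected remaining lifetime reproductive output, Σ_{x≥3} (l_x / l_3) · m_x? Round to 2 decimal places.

9.74

l_3 = 0.387. Conditional survival from age 3 to x is l_x / l_3.
  x=3: (0.387/0.387) × 3.8 = 3.8000
  x=4: (0.260/0.387) × 5.8 = 3.8966
  x=5: (0.168/0.387) × 4.7 = 2.0403
Sum = 3.8000 + 3.8966 + 2.0403 = 9.7370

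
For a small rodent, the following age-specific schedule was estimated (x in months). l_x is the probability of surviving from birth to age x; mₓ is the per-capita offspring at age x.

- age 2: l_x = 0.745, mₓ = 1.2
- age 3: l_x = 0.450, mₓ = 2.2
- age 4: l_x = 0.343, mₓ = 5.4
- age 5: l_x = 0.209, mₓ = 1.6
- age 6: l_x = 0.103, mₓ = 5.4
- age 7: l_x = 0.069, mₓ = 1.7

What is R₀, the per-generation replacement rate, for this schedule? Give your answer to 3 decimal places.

4.744

R₀ = Σ l_x mₓ:
  age 2: 0.745 × 1.2 = 0.8940
  age 3: 0.450 × 2.2 = 0.9900
  age 4: 0.343 × 5.4 = 1.8522
  age 5: 0.209 × 1.6 = 0.3344
  age 6: 0.103 × 5.4 = 0.5562
  age 7: 0.069 × 1.7 = 0.1173
R₀ = 0.8940 + 0.9900 + 1.8522 + 0.3344 + 0.5562 + 0.1173 = 4.7441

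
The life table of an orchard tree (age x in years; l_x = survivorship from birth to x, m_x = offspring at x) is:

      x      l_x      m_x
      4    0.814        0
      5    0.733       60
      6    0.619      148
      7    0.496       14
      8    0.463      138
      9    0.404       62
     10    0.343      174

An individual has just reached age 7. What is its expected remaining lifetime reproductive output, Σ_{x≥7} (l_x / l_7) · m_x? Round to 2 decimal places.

313.65

l_7 = 0.496. Conditional survival from age 7 to x is l_x / l_7.
  x=7: (0.496/0.496) × 14 = 14.0000
  x=8: (0.463/0.496) × 138 = 128.8185
  x=9: (0.404/0.496) × 62 = 50.5000
  x=10: (0.343/0.496) × 174 = 120.3266
Sum = 14.0000 + 128.8185 + 50.5000 + 120.3266 = 313.6452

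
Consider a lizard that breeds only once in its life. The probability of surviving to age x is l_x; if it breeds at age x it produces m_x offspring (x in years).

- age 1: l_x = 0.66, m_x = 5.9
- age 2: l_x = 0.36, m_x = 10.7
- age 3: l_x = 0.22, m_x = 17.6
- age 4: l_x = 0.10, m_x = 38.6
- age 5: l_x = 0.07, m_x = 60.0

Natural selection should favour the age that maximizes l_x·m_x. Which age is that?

5

Expected offspring if breeding at age x = l_x × m_x:
  age 1: 0.66 × 5.9 = 3.894
  age 2: 0.36 × 10.7 = 3.852
  age 3: 0.22 × 17.6 = 3.872
  age 4: 0.10 × 38.6 = 3.860
  age 5: 0.07 × 60.0 = 4.200
Maximum at age 5 (4.200).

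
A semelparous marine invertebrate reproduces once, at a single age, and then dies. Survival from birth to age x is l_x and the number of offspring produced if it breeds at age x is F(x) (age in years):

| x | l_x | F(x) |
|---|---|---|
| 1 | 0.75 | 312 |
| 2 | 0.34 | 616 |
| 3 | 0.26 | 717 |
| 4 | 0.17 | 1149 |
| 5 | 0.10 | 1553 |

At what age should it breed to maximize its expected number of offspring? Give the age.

Expected offspring if breeding at age x = l_x × F(x):
  age 1: 0.75 × 312 = 234.000
  age 2: 0.34 × 616 = 209.440
  age 3: 0.26 × 717 = 186.420
  age 4: 0.17 × 1149 = 195.330
  age 5: 0.10 × 1553 = 155.300
Maximum at age 1 (234.000).

1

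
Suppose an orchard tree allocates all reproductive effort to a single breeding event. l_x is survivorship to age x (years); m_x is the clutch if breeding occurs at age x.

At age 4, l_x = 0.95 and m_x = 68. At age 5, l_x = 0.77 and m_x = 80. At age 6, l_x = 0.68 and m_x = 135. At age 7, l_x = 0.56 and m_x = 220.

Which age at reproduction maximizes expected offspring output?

7

Expected offspring if breeding at age x = l_x × m_x:
  age 4: 0.95 × 68 = 64.600
  age 5: 0.77 × 80 = 61.600
  age 6: 0.68 × 135 = 91.800
  age 7: 0.56 × 220 = 123.200
Maximum at age 7 (123.200).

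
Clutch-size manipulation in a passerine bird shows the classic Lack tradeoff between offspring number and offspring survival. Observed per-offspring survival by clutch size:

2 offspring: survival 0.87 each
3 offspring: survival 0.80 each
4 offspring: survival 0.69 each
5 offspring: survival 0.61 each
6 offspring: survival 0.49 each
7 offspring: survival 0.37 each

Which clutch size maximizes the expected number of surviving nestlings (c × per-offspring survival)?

5

Expected surviving nestlings = c × s(c):
  c=2: 2 × 0.87 = 1.740
  c=3: 3 × 0.80 = 2.400
  c=4: 4 × 0.69 = 2.760
  c=5: 5 × 0.61 = 3.050
  c=6: 6 × 0.49 = 2.940
  c=7: 7 × 0.37 = 2.590
Maximum at c = 5 (3.050 surviving nestlings).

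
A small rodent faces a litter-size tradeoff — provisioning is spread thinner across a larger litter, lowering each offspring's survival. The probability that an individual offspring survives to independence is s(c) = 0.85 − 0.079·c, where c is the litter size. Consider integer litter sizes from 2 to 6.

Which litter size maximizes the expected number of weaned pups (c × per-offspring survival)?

Expected weaned pups = c × s(c):
  c=2: 2 × 0.692 = 1.384
  c=3: 3 × 0.613 = 1.839
  c=4: 4 × 0.534 = 2.136
  c=5: 5 × 0.455 = 2.275
  c=6: 6 × 0.376 = 2.256
Maximum at c = 5 (2.275 weaned pups).

5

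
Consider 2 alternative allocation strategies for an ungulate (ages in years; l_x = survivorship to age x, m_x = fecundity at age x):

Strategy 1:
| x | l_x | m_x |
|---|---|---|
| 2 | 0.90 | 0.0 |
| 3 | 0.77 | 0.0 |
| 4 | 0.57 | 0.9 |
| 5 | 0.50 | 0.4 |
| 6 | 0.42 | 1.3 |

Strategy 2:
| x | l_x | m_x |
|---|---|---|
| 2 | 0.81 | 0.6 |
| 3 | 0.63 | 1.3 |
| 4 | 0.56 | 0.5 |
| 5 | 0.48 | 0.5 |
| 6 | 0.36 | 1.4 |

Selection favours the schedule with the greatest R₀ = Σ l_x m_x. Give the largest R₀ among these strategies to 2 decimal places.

Strategy 1: R₀ = 0.90×0.0 + 0.77×0.0 + 0.57×0.9 + 0.50×0.4 + 0.42×1.3 = 1.2590
Strategy 2: R₀ = 0.81×0.6 + 0.63×1.3 + 0.56×0.5 + 0.48×0.5 + 0.36×1.4 = 2.3290
Highest R₀: strategy 2 with 2.3290.

2.33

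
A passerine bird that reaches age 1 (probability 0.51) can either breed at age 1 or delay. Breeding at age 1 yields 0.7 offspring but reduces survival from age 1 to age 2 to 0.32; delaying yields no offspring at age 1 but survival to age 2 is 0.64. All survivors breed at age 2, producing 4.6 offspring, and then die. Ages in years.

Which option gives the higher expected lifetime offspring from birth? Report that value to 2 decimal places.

breed at age 1: R₀ = 0.51 × (0.7 + 0.32 × 4.6) = 0.51 × 2.1720 = 1.1077
delay to age 2: R₀ = 0.51 × (0.64 × 4.6) = 0.51 × 2.9440 = 1.5014
Higher: delay to age 2 (1.5014).

1.50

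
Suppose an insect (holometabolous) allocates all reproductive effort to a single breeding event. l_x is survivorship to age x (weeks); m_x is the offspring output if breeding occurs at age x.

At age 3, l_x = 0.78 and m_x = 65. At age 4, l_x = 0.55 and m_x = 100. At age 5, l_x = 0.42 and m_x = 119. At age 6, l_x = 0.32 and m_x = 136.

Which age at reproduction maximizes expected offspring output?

Expected offspring if breeding at age x = l_x × m_x:
  age 3: 0.78 × 65 = 50.700
  age 4: 0.55 × 100 = 55.000
  age 5: 0.42 × 119 = 49.980
  age 6: 0.32 × 136 = 43.520
Maximum at age 4 (55.000).

4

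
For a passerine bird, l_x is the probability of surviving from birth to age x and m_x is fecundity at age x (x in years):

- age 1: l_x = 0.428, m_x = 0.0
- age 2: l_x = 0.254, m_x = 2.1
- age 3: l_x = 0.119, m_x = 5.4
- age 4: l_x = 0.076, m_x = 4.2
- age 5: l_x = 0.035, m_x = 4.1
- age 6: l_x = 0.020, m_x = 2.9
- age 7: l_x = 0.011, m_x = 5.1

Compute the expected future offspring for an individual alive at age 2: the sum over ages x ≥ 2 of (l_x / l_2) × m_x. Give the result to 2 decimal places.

l_2 = 0.254. Conditional survival from age 2 to x is l_x / l_2.
  x=2: (0.254/0.254) × 2.1 = 2.1000
  x=3: (0.119/0.254) × 5.4 = 2.5299
  x=4: (0.076/0.254) × 4.2 = 1.2567
  x=5: (0.035/0.254) × 4.1 = 0.5650
  x=6: (0.020/0.254) × 2.9 = 0.2283
  x=7: (0.011/0.254) × 5.1 = 0.2209
Sum = 2.1000 + 2.5299 + 1.2567 + 0.5650 + 0.2283 + 0.2209 = 6.9008

6.90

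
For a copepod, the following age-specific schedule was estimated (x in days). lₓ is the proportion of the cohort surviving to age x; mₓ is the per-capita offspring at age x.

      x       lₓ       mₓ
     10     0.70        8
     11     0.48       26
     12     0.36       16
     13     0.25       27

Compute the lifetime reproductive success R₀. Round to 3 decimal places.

30.590

R₀ = Σ lₓ mₓ:
  age 10: 0.70 × 8 = 5.6000
  age 11: 0.48 × 26 = 12.4800
  age 12: 0.36 × 16 = 5.7600
  age 13: 0.25 × 27 = 6.7500
R₀ = 5.6000 + 12.4800 + 5.7600 + 6.7500 = 30.5900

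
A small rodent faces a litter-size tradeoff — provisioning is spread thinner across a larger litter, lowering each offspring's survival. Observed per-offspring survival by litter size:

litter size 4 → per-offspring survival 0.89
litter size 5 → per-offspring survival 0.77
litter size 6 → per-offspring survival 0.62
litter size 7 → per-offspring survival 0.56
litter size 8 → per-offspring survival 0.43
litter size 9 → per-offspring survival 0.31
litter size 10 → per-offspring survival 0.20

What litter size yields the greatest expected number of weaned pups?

7

Expected weaned pups = c × s(c):
  c=4: 4 × 0.89 = 3.560
  c=5: 5 × 0.77 = 3.850
  c=6: 6 × 0.62 = 3.720
  c=7: 7 × 0.56 = 3.920
  c=8: 8 × 0.43 = 3.440
  c=9: 9 × 0.31 = 2.790
  c=10: 10 × 0.20 = 2.000
Maximum at c = 7 (3.920 weaned pups).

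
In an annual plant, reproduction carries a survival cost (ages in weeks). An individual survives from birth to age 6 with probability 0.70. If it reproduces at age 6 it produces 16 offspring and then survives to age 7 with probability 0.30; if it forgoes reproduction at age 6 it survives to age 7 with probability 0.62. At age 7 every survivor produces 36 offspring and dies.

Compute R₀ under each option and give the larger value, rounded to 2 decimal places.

breed at age 6: R₀ = 0.70 × (16 + 0.30 × 36) = 0.70 × 26.8000 = 18.7600
delay to age 7: R₀ = 0.70 × (0.62 × 36) = 0.70 × 22.3200 = 15.6240
Higher: breed at age 6 (18.7600).

18.76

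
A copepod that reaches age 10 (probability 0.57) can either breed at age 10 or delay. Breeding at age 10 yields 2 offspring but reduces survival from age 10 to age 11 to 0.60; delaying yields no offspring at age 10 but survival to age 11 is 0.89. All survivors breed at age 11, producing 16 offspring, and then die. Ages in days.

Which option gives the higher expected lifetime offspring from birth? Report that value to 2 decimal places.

8.12

breed at age 10: R₀ = 0.57 × (2 + 0.60 × 16) = 0.57 × 11.6000 = 6.6120
delay to age 11: R₀ = 0.57 × (0.89 × 16) = 0.57 × 14.2400 = 8.1168
Higher: delay to age 11 (8.1168).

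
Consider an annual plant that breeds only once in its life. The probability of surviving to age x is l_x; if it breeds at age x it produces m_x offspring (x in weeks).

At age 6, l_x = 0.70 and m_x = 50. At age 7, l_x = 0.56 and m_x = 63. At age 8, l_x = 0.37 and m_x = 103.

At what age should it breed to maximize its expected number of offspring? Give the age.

Expected offspring if breeding at age x = l_x × m_x:
  age 6: 0.70 × 50 = 35.000
  age 7: 0.56 × 63 = 35.280
  age 8: 0.37 × 103 = 38.110
Maximum at age 8 (38.110).

8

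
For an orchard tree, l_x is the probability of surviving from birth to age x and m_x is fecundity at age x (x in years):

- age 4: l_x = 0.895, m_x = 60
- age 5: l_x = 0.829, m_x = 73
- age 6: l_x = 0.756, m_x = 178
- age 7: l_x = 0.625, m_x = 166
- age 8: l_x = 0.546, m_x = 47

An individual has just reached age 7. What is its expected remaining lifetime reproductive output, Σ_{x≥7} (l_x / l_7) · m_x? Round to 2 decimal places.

l_7 = 0.625. Conditional survival from age 7 to x is l_x / l_7.
  x=7: (0.625/0.625) × 166 = 166.0000
  x=8: (0.546/0.625) × 47 = 41.0592
Sum = 166.0000 + 41.0592 = 207.0592

207.06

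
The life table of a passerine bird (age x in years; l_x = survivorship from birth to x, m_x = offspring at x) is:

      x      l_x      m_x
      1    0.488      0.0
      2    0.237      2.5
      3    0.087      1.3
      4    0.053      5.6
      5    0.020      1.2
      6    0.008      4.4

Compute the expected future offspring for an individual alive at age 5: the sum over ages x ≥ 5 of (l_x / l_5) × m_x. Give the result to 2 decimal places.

l_5 = 0.020. Conditional survival from age 5 to x is l_x / l_5.
  x=5: (0.020/0.020) × 1.2 = 1.2000
  x=6: (0.008/0.020) × 4.4 = 1.7600
Sum = 1.2000 + 1.7600 = 2.9600

2.96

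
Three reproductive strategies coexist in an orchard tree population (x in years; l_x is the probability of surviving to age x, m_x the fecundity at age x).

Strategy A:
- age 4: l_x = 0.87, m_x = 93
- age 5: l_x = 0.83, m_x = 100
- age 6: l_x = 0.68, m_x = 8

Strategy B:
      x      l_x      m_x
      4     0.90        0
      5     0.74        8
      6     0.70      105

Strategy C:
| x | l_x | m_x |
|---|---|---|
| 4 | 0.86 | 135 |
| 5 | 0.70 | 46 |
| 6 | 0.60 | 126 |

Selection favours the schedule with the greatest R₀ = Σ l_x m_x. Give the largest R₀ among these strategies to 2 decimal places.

Strategy A: R₀ = 0.87×93 + 0.83×100 + 0.68×8 = 169.3500
Strategy B: R₀ = 0.90×0 + 0.74×8 + 0.70×105 = 79.4200
Strategy C: R₀ = 0.86×135 + 0.70×46 + 0.60×126 = 223.9000
Highest R₀: strategy C with 223.9000.

223.90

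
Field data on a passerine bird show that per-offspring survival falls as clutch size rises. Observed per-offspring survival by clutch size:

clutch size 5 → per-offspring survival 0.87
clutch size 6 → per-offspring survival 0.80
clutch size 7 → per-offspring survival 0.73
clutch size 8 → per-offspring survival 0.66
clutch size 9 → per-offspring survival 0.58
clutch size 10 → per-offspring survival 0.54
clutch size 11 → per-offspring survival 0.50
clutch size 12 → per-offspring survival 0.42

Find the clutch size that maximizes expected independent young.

Expected independent young = c × s(c):
  c=5: 5 × 0.87 = 4.350
  c=6: 6 × 0.80 = 4.800
  c=7: 7 × 0.73 = 5.110
  c=8: 8 × 0.66 = 5.280
  c=9: 9 × 0.58 = 5.220
  c=10: 10 × 0.54 = 5.400
  c=11: 11 × 0.50 = 5.500
  c=12: 12 × 0.42 = 5.040
Maximum at c = 11 (5.500 independent young).

11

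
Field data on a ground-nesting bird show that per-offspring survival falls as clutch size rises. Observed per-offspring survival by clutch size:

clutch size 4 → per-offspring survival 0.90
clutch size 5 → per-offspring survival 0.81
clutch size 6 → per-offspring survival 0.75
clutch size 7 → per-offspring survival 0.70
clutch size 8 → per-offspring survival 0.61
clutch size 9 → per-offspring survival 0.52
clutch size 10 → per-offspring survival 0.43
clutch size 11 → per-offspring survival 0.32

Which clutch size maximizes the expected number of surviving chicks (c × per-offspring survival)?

Expected surviving chicks = c × s(c):
  c=4: 4 × 0.90 = 3.600
  c=5: 5 × 0.81 = 4.050
  c=6: 6 × 0.75 = 4.500
  c=7: 7 × 0.70 = 4.900
  c=8: 8 × 0.61 = 4.880
  c=9: 9 × 0.52 = 4.680
  c=10: 10 × 0.43 = 4.300
  c=11: 11 × 0.32 = 3.520
Maximum at c = 7 (4.900 surviving chicks).

7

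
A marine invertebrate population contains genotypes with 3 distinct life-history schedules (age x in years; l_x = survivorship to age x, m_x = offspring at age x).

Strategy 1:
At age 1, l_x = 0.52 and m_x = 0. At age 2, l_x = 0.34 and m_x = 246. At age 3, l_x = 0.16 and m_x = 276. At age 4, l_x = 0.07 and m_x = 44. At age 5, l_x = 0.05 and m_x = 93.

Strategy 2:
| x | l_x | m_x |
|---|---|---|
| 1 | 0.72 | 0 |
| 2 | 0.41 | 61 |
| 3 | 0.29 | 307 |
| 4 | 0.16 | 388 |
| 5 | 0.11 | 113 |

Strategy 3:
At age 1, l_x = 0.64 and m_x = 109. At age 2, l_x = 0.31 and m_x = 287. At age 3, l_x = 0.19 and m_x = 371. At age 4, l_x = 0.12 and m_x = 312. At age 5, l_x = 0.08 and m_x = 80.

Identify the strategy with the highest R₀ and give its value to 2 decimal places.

273.06

Strategy 1: R₀ = 0.52×0 + 0.34×246 + 0.16×276 + 0.07×44 + 0.05×93 = 135.5300
Strategy 2: R₀ = 0.72×0 + 0.41×61 + 0.29×307 + 0.16×388 + 0.11×113 = 188.5500
Strategy 3: R₀ = 0.64×109 + 0.31×287 + 0.19×371 + 0.12×312 + 0.08×80 = 273.0600
Highest R₀: strategy 3 with 273.0600.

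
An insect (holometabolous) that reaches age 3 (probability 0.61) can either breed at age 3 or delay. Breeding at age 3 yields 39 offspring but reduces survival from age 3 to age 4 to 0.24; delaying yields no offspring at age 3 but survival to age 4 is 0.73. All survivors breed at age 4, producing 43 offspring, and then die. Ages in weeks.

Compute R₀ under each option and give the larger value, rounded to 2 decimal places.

breed at age 3: R₀ = 0.61 × (39 + 0.24 × 43) = 0.61 × 49.3200 = 30.0852
delay to age 4: R₀ = 0.61 × (0.73 × 43) = 0.61 × 31.3900 = 19.1479
Higher: breed at age 3 (30.0852).

30.09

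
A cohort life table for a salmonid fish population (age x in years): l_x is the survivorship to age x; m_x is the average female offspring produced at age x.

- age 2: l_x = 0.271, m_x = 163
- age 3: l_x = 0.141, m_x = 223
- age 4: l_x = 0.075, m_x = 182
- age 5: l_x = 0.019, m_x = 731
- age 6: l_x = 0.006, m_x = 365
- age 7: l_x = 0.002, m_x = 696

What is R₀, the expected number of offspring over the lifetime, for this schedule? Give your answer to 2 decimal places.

106.74

R₀ = Σ l_x m_x:
  age 2: 0.271 × 163 = 44.1730
  age 3: 0.141 × 223 = 31.4430
  age 4: 0.075 × 182 = 13.6500
  age 5: 0.019 × 731 = 13.8890
  age 6: 0.006 × 365 = 2.1900
  age 7: 0.002 × 696 = 1.3920
R₀ = 44.1730 + 31.4430 + 13.6500 + 13.8890 + 2.1900 + 1.3920 = 106.7370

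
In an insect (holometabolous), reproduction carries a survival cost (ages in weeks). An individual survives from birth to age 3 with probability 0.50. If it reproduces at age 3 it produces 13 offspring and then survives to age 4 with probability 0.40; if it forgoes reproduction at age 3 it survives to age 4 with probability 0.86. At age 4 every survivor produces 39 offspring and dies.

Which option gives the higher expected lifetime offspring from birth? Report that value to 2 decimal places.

16.77

breed at age 3: R₀ = 0.50 × (13 + 0.40 × 39) = 0.50 × 28.6000 = 14.3000
delay to age 4: R₀ = 0.50 × (0.86 × 39) = 0.50 × 33.5400 = 16.7700
Higher: delay to age 4 (16.7700).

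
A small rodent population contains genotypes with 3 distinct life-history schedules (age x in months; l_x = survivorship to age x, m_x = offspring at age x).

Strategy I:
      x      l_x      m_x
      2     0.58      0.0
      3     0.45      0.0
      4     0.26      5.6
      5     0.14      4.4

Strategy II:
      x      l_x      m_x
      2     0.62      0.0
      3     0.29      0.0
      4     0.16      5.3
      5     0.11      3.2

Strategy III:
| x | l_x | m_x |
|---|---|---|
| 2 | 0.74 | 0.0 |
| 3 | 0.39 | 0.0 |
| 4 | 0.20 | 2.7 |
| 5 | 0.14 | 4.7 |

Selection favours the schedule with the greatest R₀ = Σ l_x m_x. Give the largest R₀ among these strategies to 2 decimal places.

2.07

Strategy I: R₀ = 0.58×0.0 + 0.45×0.0 + 0.26×5.6 + 0.14×4.4 = 2.0720
Strategy II: R₀ = 0.62×0.0 + 0.29×0.0 + 0.16×5.3 + 0.11×3.2 = 1.2000
Strategy III: R₀ = 0.74×0.0 + 0.39×0.0 + 0.20×2.7 + 0.14×4.7 = 1.1980
Highest R₀: strategy I with 2.0720.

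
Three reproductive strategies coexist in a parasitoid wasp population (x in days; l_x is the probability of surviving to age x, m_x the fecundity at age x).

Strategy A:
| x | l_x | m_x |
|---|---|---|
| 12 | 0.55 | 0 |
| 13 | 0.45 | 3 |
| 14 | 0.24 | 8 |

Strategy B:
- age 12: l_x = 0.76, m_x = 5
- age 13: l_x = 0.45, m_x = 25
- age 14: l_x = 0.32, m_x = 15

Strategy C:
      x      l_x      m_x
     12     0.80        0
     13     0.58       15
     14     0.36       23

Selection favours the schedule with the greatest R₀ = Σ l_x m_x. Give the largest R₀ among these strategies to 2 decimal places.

19.85

Strategy A: R₀ = 0.55×0 + 0.45×3 + 0.24×8 = 3.2700
Strategy B: R₀ = 0.76×5 + 0.45×25 + 0.32×15 = 19.8500
Strategy C: R₀ = 0.80×0 + 0.58×15 + 0.36×23 = 16.9800
Highest R₀: strategy B with 19.8500.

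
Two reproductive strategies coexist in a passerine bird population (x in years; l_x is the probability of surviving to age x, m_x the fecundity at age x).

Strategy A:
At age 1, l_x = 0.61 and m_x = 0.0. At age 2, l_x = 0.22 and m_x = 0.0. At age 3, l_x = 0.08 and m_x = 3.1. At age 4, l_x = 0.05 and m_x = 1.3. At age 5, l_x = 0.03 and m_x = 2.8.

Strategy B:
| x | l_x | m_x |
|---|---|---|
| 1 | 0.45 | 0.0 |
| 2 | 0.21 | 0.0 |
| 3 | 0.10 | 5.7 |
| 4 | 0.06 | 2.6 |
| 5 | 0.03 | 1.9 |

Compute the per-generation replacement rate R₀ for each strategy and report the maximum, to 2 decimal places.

0.78

Strategy A: R₀ = 0.61×0.0 + 0.22×0.0 + 0.08×3.1 + 0.05×1.3 + 0.03×2.8 = 0.3970
Strategy B: R₀ = 0.45×0.0 + 0.21×0.0 + 0.10×5.7 + 0.06×2.6 + 0.03×1.9 = 0.7830
Highest R₀: strategy B with 0.7830.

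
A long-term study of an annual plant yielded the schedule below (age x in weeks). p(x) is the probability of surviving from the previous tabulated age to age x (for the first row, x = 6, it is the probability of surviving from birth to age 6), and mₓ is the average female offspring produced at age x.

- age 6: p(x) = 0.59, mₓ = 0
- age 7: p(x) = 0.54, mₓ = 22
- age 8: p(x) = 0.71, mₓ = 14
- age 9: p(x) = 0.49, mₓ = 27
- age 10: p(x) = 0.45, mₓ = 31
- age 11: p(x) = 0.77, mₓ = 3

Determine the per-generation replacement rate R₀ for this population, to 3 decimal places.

14.830

Survivorship from birth: l_x = p_6·p_7·…·p_x.
  l_6 = 0.59000
  l_7 = 0.31860
  l_8 = 0.22621
  l_9 = 0.11084
  l_10 = 0.04988
  l_11 = 0.03841
R₀ = Σ l_x mₓ:
  age 6: 0.59000 × 0 = 0.0000
  age 7: 0.31860 × 22 = 7.0092
  age 8: 0.22621 × 14 = 3.1669
  age 9: 0.11084 × 27 = 2.9927
  age 10: 0.04988 × 31 = 1.5463
  age 11: 0.03841 × 3 = 0.1152
R₀ = 0.0000 + 7.0092 + 3.1669 + 2.9927 + 1.5463 + 0.1152 = 14.8303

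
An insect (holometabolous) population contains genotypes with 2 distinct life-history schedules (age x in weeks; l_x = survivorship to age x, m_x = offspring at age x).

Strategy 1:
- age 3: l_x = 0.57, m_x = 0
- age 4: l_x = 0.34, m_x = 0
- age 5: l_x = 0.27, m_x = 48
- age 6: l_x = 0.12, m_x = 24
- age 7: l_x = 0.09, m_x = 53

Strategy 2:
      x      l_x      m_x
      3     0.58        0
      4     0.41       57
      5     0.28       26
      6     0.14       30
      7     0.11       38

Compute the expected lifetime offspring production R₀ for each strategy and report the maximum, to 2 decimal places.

Strategy 1: R₀ = 0.57×0 + 0.34×0 + 0.27×48 + 0.12×24 + 0.09×53 = 20.6100
Strategy 2: R₀ = 0.58×0 + 0.41×57 + 0.28×26 + 0.14×30 + 0.11×38 = 39.0300
Highest R₀: strategy 2 with 39.0300.

39.03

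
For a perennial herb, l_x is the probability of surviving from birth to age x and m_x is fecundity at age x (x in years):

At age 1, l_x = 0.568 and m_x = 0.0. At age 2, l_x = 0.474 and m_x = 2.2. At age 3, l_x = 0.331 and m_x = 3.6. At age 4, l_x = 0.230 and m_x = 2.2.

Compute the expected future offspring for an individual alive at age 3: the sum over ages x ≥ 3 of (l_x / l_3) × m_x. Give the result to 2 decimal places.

l_3 = 0.331. Conditional survival from age 3 to x is l_x / l_3.
  x=3: (0.331/0.331) × 3.6 = 3.6000
  x=4: (0.230/0.331) × 2.2 = 1.5287
Sum = 3.6000 + 1.5287 = 5.1287

5.13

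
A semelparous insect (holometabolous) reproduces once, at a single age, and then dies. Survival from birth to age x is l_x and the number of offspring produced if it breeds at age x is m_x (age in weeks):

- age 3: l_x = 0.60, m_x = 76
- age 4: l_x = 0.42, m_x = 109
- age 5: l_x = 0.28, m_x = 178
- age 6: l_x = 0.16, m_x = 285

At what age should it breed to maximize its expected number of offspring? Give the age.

Expected offspring if breeding at age x = l_x × m_x:
  age 3: 0.60 × 76 = 45.600
  age 4: 0.42 × 109 = 45.780
  age 5: 0.28 × 178 = 49.840
  age 6: 0.16 × 285 = 45.600
Maximum at age 5 (49.840).

5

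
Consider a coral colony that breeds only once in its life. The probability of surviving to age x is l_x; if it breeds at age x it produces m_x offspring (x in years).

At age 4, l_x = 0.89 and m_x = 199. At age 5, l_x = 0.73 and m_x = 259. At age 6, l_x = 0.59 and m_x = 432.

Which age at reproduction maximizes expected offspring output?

6

Expected offspring if breeding at age x = l_x × m_x:
  age 4: 0.89 × 199 = 177.110
  age 5: 0.73 × 259 = 189.070
  age 6: 0.59 × 432 = 254.880
Maximum at age 6 (254.880).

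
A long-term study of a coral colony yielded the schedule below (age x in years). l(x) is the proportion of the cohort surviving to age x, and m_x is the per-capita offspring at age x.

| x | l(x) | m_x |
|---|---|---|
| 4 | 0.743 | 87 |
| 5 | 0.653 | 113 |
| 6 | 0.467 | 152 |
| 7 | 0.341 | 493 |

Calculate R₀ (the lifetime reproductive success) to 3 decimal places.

377.527

R₀ = Σ l(x) m_x:
  age 4: 0.743 × 87 = 64.6410
  age 5: 0.653 × 113 = 73.7890
  age 6: 0.467 × 152 = 70.9840
  age 7: 0.341 × 493 = 168.1130
R₀ = 64.6410 + 73.7890 + 70.9840 + 168.1130 = 377.5270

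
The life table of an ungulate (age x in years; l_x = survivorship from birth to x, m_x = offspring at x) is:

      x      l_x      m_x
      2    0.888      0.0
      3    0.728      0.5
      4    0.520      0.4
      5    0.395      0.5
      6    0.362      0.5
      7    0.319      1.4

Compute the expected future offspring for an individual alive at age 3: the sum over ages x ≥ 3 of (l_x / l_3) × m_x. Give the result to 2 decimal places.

l_3 = 0.728. Conditional survival from age 3 to x is l_x / l_3.
  x=3: (0.728/0.728) × 0.5 = 0.5000
  x=4: (0.520/0.728) × 0.4 = 0.2857
  x=5: (0.395/0.728) × 0.5 = 0.2713
  x=6: (0.362/0.728) × 0.5 = 0.2486
  x=7: (0.319/0.728) × 1.4 = 0.6135
Sum = 0.5000 + 0.2857 + 0.2713 + 0.2486 + 0.6135 = 1.9191

1.92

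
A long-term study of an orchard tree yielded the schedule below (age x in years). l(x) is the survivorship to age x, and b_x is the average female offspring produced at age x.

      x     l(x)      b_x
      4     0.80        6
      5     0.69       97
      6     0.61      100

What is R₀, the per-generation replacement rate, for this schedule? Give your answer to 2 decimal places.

132.73

R₀ = Σ l(x) b_x:
  age 4: 0.80 × 6 = 4.8000
  age 5: 0.69 × 97 = 66.9300
  age 6: 0.61 × 100 = 61.0000
R₀ = 4.8000 + 66.9300 + 61.0000 = 132.7300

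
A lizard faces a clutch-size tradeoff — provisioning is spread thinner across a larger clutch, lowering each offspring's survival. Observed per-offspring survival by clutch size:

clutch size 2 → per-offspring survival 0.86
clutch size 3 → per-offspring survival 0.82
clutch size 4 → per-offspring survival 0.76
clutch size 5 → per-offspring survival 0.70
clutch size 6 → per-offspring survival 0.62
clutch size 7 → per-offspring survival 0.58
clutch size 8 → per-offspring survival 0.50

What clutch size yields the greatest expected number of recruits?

7

Expected recruits = c × s(c):
  c=2: 2 × 0.86 = 1.720
  c=3: 3 × 0.82 = 2.460
  c=4: 4 × 0.76 = 3.040
  c=5: 5 × 0.70 = 3.500
  c=6: 6 × 0.62 = 3.720
  c=7: 7 × 0.58 = 4.060
  c=8: 8 × 0.50 = 4.000
Maximum at c = 7 (4.060 recruits).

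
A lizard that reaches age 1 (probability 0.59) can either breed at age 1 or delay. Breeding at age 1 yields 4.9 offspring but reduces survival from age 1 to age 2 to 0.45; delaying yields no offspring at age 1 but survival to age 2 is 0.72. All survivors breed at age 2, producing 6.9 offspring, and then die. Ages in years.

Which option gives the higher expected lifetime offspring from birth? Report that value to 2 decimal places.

4.72

breed at age 1: R₀ = 0.59 × (4.9 + 0.45 × 6.9) = 0.59 × 8.0050 = 4.7229
delay to age 2: R₀ = 0.59 × (0.72 × 6.9) = 0.59 × 4.9680 = 2.9311
Higher: breed at age 1 (4.7229).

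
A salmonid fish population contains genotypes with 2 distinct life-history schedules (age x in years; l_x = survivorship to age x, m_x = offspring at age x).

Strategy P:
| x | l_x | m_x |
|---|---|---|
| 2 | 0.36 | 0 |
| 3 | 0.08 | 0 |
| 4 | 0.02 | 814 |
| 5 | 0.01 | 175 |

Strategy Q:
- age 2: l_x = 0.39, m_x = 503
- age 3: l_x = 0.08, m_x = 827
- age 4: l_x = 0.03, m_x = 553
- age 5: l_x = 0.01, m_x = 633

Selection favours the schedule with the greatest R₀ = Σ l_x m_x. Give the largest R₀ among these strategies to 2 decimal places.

285.25

Strategy P: R₀ = 0.36×0 + 0.08×0 + 0.02×814 + 0.01×175 = 18.0300
Strategy Q: R₀ = 0.39×503 + 0.08×827 + 0.03×553 + 0.01×633 = 285.2500
Highest R₀: strategy Q with 285.2500.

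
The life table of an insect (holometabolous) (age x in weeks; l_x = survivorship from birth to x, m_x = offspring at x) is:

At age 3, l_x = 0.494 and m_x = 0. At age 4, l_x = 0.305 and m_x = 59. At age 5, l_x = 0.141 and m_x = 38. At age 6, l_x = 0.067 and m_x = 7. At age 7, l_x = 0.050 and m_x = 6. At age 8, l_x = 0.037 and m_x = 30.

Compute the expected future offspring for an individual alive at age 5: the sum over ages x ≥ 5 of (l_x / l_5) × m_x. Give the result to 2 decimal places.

l_5 = 0.141. Conditional survival from age 5 to x is l_x / l_5.
  x=5: (0.141/0.141) × 38 = 38.0000
  x=6: (0.067/0.141) × 7 = 3.3262
  x=7: (0.050/0.141) × 6 = 2.1277
  x=8: (0.037/0.141) × 30 = 7.8723
Sum = 38.0000 + 3.3262 + 2.1277 + 7.8723 = 51.3262

51.33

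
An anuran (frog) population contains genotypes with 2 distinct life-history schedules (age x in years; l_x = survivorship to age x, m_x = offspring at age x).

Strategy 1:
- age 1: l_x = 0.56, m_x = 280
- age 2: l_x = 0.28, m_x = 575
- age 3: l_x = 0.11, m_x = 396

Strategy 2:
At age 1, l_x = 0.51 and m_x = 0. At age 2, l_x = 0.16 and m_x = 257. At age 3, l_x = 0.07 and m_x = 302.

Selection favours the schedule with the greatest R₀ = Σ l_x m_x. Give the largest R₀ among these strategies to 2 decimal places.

Strategy 1: R₀ = 0.56×280 + 0.28×575 + 0.11×396 = 361.3600
Strategy 2: R₀ = 0.51×0 + 0.16×257 + 0.07×302 = 62.2600
Highest R₀: strategy 1 with 361.3600.

361.36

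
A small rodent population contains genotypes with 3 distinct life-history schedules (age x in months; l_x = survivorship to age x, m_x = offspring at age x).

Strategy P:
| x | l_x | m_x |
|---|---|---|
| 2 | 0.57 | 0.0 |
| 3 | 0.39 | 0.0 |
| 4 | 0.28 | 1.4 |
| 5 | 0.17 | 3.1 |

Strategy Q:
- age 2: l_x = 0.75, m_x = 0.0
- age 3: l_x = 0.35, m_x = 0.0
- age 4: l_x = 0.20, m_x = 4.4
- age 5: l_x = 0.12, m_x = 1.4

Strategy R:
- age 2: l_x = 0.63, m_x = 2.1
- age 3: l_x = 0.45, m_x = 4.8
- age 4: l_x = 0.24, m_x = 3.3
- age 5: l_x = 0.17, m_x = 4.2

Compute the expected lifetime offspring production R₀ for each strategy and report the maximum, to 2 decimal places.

Strategy P: R₀ = 0.57×0.0 + 0.39×0.0 + 0.28×1.4 + 0.17×3.1 = 0.9190
Strategy Q: R₀ = 0.75×0.0 + 0.35×0.0 + 0.20×4.4 + 0.12×1.4 = 1.0480
Strategy R: R₀ = 0.63×2.1 + 0.45×4.8 + 0.24×3.3 + 0.17×4.2 = 4.9890
Highest R₀: strategy R with 4.9890.

4.99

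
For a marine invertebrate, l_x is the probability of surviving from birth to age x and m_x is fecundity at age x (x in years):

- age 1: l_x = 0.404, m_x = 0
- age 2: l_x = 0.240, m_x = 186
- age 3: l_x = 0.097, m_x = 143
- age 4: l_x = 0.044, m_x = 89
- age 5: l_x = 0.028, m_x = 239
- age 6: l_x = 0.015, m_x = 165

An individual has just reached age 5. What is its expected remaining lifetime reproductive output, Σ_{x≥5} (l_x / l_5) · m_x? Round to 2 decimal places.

327.39

l_5 = 0.028. Conditional survival from age 5 to x is l_x / l_5.
  x=5: (0.028/0.028) × 239 = 239.0000
  x=6: (0.015/0.028) × 165 = 88.3929
Sum = 239.0000 + 88.3929 = 327.3929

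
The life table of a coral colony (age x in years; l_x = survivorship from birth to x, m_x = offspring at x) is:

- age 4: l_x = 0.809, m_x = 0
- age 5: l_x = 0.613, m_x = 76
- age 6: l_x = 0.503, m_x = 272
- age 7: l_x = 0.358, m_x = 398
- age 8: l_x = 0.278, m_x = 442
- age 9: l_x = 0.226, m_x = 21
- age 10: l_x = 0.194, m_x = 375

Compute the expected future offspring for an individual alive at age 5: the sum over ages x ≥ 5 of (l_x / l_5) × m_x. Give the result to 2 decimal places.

l_5 = 0.613. Conditional survival from age 5 to x is l_x / l_5.
  x=5: (0.613/0.613) × 76 = 76.0000
  x=6: (0.503/0.613) × 272 = 223.1909
  x=7: (0.358/0.613) × 398 = 232.4372
  x=8: (0.278/0.613) × 442 = 200.4502
  x=9: (0.226/0.613) × 21 = 7.7423
  x=10: (0.194/0.613) × 375 = 118.6786
Sum = 76.0000 + 223.1909 + 232.4372 + 200.4502 + 7.7423 + 118.6786 = 858.4992

858.50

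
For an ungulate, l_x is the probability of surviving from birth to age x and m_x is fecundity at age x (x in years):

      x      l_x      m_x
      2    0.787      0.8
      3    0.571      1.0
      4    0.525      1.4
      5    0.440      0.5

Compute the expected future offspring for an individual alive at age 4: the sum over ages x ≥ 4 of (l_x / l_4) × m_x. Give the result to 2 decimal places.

l_4 = 0.525. Conditional survival from age 4 to x is l_x / l_4.
  x=4: (0.525/0.525) × 1.4 = 1.4000
  x=5: (0.440/0.525) × 0.5 = 0.4190
Sum = 1.4000 + 0.4190 = 1.8190

1.82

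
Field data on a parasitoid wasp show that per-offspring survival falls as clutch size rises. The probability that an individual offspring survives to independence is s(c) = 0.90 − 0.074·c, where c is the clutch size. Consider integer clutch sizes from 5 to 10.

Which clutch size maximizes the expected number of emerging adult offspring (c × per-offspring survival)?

6

Expected emerging adult offspring = c × s(c):
  c=5: 5 × 0.530 = 2.650
  c=6: 6 × 0.456 = 2.736
  c=7: 7 × 0.382 = 2.674
  c=8: 8 × 0.308 = 2.464
  c=9: 9 × 0.234 = 2.106
  c=10: 10 × 0.160 = 1.600
Maximum at c = 6 (2.736 emerging adult offspring).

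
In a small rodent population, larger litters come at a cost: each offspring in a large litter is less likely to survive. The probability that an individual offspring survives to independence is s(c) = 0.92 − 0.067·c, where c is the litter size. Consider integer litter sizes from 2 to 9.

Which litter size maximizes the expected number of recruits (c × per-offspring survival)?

Expected recruits = c × s(c):
  c=2: 2 × 0.786 = 1.572
  c=3: 3 × 0.719 = 2.157
  c=4: 4 × 0.652 = 2.608
  c=5: 5 × 0.585 = 2.925
  c=6: 6 × 0.518 = 3.108
  c=7: 7 × 0.451 = 3.157
  c=8: 8 × 0.384 = 3.072
  c=9: 9 × 0.317 = 2.853
Maximum at c = 7 (3.157 recruits).

7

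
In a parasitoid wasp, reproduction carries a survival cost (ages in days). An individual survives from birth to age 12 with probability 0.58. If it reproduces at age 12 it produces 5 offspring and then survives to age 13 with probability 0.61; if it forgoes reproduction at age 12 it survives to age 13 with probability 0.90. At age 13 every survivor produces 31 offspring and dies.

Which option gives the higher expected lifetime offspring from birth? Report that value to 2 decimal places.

16.18

breed at age 12: R₀ = 0.58 × (5 + 0.61 × 31) = 0.58 × 23.9100 = 13.8678
delay to age 13: R₀ = 0.58 × (0.90 × 31) = 0.58 × 27.9000 = 16.1820
Higher: delay to age 13 (16.1820).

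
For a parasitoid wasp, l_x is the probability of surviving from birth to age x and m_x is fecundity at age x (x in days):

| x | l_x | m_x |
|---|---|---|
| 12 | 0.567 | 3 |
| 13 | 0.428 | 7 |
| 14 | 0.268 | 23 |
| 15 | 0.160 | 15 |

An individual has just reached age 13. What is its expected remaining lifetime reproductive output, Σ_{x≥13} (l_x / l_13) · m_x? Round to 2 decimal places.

l_13 = 0.428. Conditional survival from age 13 to x is l_x / l_13.
  x=13: (0.428/0.428) × 7 = 7.0000
  x=14: (0.268/0.428) × 23 = 14.4019
  x=15: (0.160/0.428) × 15 = 5.6075
Sum = 7.0000 + 14.4019 + 5.6075 = 27.0093

27.01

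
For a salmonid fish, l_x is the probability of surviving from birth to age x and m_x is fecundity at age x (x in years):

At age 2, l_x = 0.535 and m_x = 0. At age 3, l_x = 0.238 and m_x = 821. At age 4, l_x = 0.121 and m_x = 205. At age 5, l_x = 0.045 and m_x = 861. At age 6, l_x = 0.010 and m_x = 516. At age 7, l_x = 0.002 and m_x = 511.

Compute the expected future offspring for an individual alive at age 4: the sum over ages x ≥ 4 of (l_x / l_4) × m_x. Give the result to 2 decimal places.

l_4 = 0.121. Conditional survival from age 4 to x is l_x / l_4.
  x=4: (0.121/0.121) × 205 = 205.0000
  x=5: (0.045/0.121) × 861 = 320.2066
  x=6: (0.010/0.121) × 516 = 42.6446
  x=7: (0.002/0.121) × 511 = 8.4463
Sum = 205.0000 + 320.2066 + 42.6446 + 8.4463 = 576.2975

576.30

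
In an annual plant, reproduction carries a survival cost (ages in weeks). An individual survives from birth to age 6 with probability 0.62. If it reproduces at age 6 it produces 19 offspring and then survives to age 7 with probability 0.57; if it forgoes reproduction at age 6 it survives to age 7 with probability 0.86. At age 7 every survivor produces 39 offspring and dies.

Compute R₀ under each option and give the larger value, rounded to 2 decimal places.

25.56

breed at age 6: R₀ = 0.62 × (19 + 0.57 × 39) = 0.62 × 41.2300 = 25.5626
delay to age 7: R₀ = 0.62 × (0.86 × 39) = 0.62 × 33.5400 = 20.7948
Higher: breed at age 6 (25.5626).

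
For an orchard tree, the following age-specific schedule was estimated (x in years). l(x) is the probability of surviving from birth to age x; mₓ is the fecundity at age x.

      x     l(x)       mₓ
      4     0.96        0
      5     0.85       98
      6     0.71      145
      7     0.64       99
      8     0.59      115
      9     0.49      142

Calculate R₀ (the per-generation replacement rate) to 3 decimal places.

387.040

R₀ = Σ l(x) mₓ:
  age 4: 0.96 × 0 = 0.0000
  age 5: 0.85 × 98 = 83.3000
  age 6: 0.71 × 145 = 102.9500
  age 7: 0.64 × 99 = 63.3600
  age 8: 0.59 × 115 = 67.8500
  age 9: 0.49 × 142 = 69.5800
R₀ = 0.0000 + 83.3000 + 102.9500 + 63.3600 + 67.8500 + 69.5800 = 387.0400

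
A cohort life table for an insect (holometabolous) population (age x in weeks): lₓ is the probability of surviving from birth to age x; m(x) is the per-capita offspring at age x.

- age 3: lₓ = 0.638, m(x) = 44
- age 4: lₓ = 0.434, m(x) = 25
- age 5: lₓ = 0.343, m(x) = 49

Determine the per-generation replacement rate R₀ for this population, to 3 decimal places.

R₀ = Σ lₓ m(x):
  age 3: 0.638 × 44 = 28.0720
  age 4: 0.434 × 25 = 10.8500
  age 5: 0.343 × 49 = 16.8070
R₀ = 28.0720 + 10.8500 + 16.8070 = 55.7290

55.729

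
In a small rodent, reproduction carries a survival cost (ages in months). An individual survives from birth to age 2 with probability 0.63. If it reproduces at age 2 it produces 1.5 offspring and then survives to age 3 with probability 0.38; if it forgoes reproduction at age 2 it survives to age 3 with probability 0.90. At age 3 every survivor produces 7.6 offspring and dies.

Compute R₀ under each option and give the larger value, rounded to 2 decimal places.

breed at age 2: R₀ = 0.63 × (1.5 + 0.38 × 7.6) = 0.63 × 4.3880 = 2.7644
delay to age 3: R₀ = 0.63 × (0.90 × 7.6) = 0.63 × 6.8400 = 4.3092
Higher: delay to age 3 (4.3092).

4.31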